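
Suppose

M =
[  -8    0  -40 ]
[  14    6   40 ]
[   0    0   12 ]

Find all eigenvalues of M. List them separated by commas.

-8, 6, 12

Set up det(lambda·I - M) = 0.
Expanding the 3×3 determinant: p(lambda) = lambda^3 - 10·lambda^2 - 72·lambda + 576.
Try lambda = 6: p(6) = 0, so 6 is a root.
Factor out (lambda - 6): p(lambda) = (lambda - 6)·(lambda^2 - 4·lambda - 96).
The quadratic factors as (lambda + 8)·(lambda - 12).
Eigenvalues: -8, 6, 12.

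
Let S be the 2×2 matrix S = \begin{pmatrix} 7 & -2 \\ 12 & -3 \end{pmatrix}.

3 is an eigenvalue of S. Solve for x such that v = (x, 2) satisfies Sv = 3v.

1

We need (S - 3I)v = 0.
S - 3I = [[4, -2], [12, -6]].
Row 1: (4)·x + (-2)·2 = 0
Row 2: (12)·x + (-6)·2 = 0
Solving gives x = 1.
Check: S·(1, 2) = (3, 6) = 3·(1, 2).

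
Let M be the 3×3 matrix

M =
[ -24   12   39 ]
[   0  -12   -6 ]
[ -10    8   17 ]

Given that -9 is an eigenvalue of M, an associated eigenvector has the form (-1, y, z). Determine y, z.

We need (M + 9I)v = 0.
M + 9I = [[-15, 12, 39], [0, -3, -6], [-10, 8, 26]].
Row 1: (-15)·-1 + (12)·y + (39)·z = 0
Row 2: (0)·-1 + (-3)·y + (-6)·z = 0
Row 3: (-10)·-1 + (8)·y + (26)·z = 0
Solving gives y = 2, z = -1.
Check: M·(-1, 2, -1) = (9, -18, 9) = -9·(-1, 2, -1).

2, -1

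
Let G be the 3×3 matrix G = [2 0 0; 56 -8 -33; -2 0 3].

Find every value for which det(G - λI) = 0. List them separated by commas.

-8, 2, 3

The characteristic polynomial is p(t) = det(tI - G).
Expanding along the first row, p(t) = t^3 + 3t^2 - 34t + 48.
Since p(2) = 0, t = 2 is a root.
Factor out (t - 2): p(t) = (t - 2)·(t^2 + 5t - 24).
The quadratic factors as (t + 8)·(t - 3).
Eigenvalues: -8, 2, 3.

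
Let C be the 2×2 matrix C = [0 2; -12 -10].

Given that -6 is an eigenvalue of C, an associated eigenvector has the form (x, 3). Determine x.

We need (C + 6I)v = 0.
C + 6I = [[6, 2], [-12, -4]].
Row 1: (6)·x + (2)·3 = 0
Row 2: (-12)·x + (-4)·3 = 0
Solving gives x = -1.
Check: C·(-1, 3) = (6, -18) = -6·(-1, 3).

-1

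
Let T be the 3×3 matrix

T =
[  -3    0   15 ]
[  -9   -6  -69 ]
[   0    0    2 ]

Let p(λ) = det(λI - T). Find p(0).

-36

p(0) = det(0·I − T) = det(−T) = (−1)^3·det(T).
det(T) = 36, so p(0) = -36.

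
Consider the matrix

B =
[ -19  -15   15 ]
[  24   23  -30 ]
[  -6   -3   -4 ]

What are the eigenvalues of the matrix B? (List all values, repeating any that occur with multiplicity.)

-7, -4, 11

Compute the characteristic polynomial p(μ) = det(μI - B).
Expanding along the first row, p(μ) = μ^3 - 93μ - 308.
Try μ = -7: p(-7) = 0, so -7 is a root.
Factor out (μ + 7): p(μ) = (μ + 7)·(μ^2 - 7μ - 44).
The quadratic factors as (μ + 4)·(μ - 11).
Eigenvalues: -7, -4, 11.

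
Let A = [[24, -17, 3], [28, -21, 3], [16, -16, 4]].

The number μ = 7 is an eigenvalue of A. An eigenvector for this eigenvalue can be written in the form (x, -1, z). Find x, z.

-1, 0

We need (A - 7I)v = 0.
A - 7I = [[17, -17, 3], [28, -28, 3], [16, -16, -3]].
Row 1: (17)·x + (-17)·-1 + (3)·z = 0
Row 2: (28)·x + (-28)·-1 + (3)·z = 0
Row 3: (16)·x + (-16)·-1 + (-3)·z = 0
Solving gives x = -1, z = 0.
Check: A·(-1, -1, 0) = (-7, -7, 0) = 7·(-1, -1, 0).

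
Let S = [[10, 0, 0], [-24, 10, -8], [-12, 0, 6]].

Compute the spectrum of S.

6, 10, 10

The characteristic polynomial is p(λ) = det(λI - S).
Expanding along the first row, p(λ) = λ^3 - 26λ^2 + 220λ - 600.
Rational-root test: λ = 10 gives p(10) = 0.
Dividing by (λ - 10) leaves λ^2 - 16λ + 60.
The quadratic factors as (λ - 6)·(λ - 10).
Eigenvalues: 6, 10, 10.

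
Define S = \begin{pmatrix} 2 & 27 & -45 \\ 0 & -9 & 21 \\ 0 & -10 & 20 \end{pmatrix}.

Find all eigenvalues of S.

The characteristic polynomial is p(r) = det(rI - S).
Expanding the 3×3 determinant: p(r) = r^3 - 13r^2 + 52r - 60.
Try r = 2: p(2) = 0, so 2 is a root.
Factor out (r - 2): p(r) = (r - 2)·(r^2 - 11r + 30).
The quadratic factors as (r - 5)·(r - 6).
Eigenvalues: 2, 5, 6.

2, 5, 6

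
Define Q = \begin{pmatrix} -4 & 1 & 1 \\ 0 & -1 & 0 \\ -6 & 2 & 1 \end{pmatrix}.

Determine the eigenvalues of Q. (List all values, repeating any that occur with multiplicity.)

Set up det(rI - Q) = 0.
Expanding the 3×3 determinant: p(r) = r^3 + 4r^2 + 5r + 2.
Rational-root test: r = -1 gives p(-1) = 0.
Factor out (r + 1): p(r) = (r + 1)·(r^2 + 3r + 2).
The quadratic factors as (r + 2)·(r + 1).
Eigenvalues: -2, -1, -1.

-2, -1, -1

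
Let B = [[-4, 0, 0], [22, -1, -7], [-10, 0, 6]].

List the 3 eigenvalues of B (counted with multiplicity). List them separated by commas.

-4, -1, 6

Compute the characteristic polynomial p(t) = det(tI - B).
Cofactor expansion gives p(t) = t^3 - t^2 - 26t - 24.
Since p(-1) = 0, t = -1 is a root.
Dividing by (t + 1) leaves t^2 - 2t - 24.
The quadratic factors as (t + 4)·(t - 6).
Eigenvalues: -4, -1, 6.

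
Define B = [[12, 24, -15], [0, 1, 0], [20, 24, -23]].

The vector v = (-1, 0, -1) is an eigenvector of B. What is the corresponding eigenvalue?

-3

Compute Bv: B·(-1, 0, -1) = (3, 0, 3).
Since Bv = λv, compare component 1: 3 = λ·-1, so λ = -3.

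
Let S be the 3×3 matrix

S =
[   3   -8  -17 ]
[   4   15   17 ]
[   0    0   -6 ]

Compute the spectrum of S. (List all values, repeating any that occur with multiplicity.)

Compute the characteristic polynomial p(λ) = det(λI - S).
Expanding the 3×3 determinant: p(λ) = λ^3 - 12λ^2 - 31λ + 462.
Try λ = -6: p(-6) = 0, so -6 is a root.
Dividing by (λ + 6) leaves λ^2 - 18λ + 77.
The quadratic factors as (λ - 7)·(λ - 11).
Eigenvalues: -6, 7, 11.

-6, 7, 11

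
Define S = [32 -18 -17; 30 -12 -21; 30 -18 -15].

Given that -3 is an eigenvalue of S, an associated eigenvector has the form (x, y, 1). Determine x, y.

We need (S + 3I)v = 0.
S + 3I = [[35, -18, -17], [30, -9, -21], [30, -18, -12]].
Row 1: (35)·x + (-18)·y + (-17)·1 = 0
Row 2: (30)·x + (-9)·y + (-21)·1 = 0
Row 3: (30)·x + (-18)·y + (-12)·1 = 0
Solving gives x = 1, y = 1.
Check: S·(1, 1, 1) = (-3, -3, -3) = -3·(1, 1, 1).

1, 1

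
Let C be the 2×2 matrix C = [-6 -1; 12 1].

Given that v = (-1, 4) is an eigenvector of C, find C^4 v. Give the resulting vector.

(-16, 64)

First find the eigenvalue: Cv = (2, -8) = -2·(-1, 4), so λ = -2.
Then C^4 v = λ^4·v = (-2)^4·(-1, 4) = 16·(-1, 4) = (-16, 64).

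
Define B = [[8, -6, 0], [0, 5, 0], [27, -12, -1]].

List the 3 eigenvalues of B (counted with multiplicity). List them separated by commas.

-1, 5, 8

The characteristic polynomial is p(s) = det(sI - B).
Cofactor expansion gives p(s) = s^3 - 12s^2 + 27s + 40.
Rational-root test: s = -1 gives p(-1) = 0.
Factor out (s + 1): p(s) = (s + 1)·(s^2 - 13s + 40).
The quadratic factors as (s - 5)·(s - 8).
Eigenvalues: -1, 5, 8.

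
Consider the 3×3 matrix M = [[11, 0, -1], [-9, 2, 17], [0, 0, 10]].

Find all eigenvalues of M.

Set up det(lambda·I - M) = 0.
Expanding the 3×3 determinant: p(lambda) = lambda^3 - 23·lambda^2 + 152·lambda - 220.
Rational-root test: lambda = 11 gives p(11) = 0.
Dividing by (lambda - 11) leaves lambda^2 - 12·lambda + 20.
The quadratic factors as (lambda - 2)·(lambda - 10).
Eigenvalues: 2, 10, 11.

2, 10, 11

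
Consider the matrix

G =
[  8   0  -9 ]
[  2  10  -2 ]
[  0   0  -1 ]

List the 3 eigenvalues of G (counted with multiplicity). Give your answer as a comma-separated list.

Set up det(λI - G) = 0.
Expanding the 3×3 determinant: p(λ) = λ^3 - 17λ^2 + 62λ + 80.
Try λ = -1: p(-1) = 0, so -1 is a root.
Factor out (λ + 1): p(λ) = (λ + 1)·(λ^2 - 18λ + 80).
The quadratic factors as (λ - 8)·(λ - 10).
Eigenvalues: -1, 8, 10.

-1, 8, 10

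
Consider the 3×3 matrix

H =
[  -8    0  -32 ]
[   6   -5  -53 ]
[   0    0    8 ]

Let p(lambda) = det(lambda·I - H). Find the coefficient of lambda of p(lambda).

-64

p(lambda) = lambda^3 + 5·lambda^2 - 64·lambda - 320.
The coefficient of lambda is -64.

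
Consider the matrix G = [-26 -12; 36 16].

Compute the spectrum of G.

det(G - μI) = (-26 - μ)(16 - μ) - (-12)·(36) = μ^2 + 10μ + 16.
This factors as (μ + 8)·(μ + 2) = 0.
Eigenvalues: -8, -2.

-8, -2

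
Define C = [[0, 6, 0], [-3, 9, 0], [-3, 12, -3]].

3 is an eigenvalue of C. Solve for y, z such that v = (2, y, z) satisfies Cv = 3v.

We need (C - 3I)v = 0.
C - 3I = [[-3, 6, 0], [-3, 6, 0], [-3, 12, -6]].
Row 1: (-3)·2 + (6)·y + (0)·z = 0
Row 2: (-3)·2 + (6)·y + (0)·z = 0
Row 3: (-3)·2 + (12)·y + (-6)·z = 0
Solving gives y = 1, z = 1.
Check: C·(2, 1, 1) = (6, 3, 3) = 3·(2, 1, 1).

1, 1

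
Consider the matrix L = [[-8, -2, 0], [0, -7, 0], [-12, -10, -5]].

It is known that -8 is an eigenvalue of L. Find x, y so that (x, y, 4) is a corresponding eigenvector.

1, 0

We need (L + 8I)v = 0.
L + 8I = [[0, -2, 0], [0, 1, 0], [-12, -10, 3]].
Row 1: (0)·x + (-2)·y + (0)·4 = 0
Row 2: (0)·x + (1)·y + (0)·4 = 0
Row 3: (-12)·x + (-10)·y + (3)·4 = 0
Solving gives x = 1, y = 0.
Check: L·(1, 0, 4) = (-8, 0, -32) = -8·(1, 0, 4).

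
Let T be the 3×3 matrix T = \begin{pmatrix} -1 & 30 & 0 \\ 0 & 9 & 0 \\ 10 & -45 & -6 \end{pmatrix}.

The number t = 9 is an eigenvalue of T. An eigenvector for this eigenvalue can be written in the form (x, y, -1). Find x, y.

We need (T - 9I)v = 0.
T - 9I = [[-10, 30, 0], [0, 0, 0], [10, -45, -15]].
Row 1: (-10)·x + (30)·y + (0)·-1 = 0
Row 2: (0)·x + (0)·y + (0)·-1 = 0
Row 3: (10)·x + (-45)·y + (-15)·-1 = 0
Solving gives x = 3, y = 1.
Check: T·(3, 1, -1) = (27, 9, -9) = 9·(3, 1, -1).

3, 1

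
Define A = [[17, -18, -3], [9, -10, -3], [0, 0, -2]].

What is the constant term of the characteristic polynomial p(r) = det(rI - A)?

-16

p(0) = det(0·I − A) = det(−A) = (−1)^3·det(A).
det(A) = 16, so p(0) = -16.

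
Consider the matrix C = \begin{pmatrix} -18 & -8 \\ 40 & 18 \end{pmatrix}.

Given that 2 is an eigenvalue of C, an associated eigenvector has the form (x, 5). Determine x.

-2

We need (C - 2I)v = 0.
C - 2I = [[-20, -8], [40, 16]].
Row 1: (-20)·x + (-8)·5 = 0
Row 2: (40)·x + (16)·5 = 0
Solving gives x = -2.
Check: C·(-2, 5) = (-4, 10) = 2·(-2, 5).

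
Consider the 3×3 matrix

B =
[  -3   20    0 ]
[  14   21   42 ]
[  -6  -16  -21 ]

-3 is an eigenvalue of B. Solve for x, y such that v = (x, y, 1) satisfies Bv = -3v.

We need (B + 3I)v = 0.
B + 3I = [[0, 20, 0], [14, 24, 42], [-6, -16, -18]].
Row 1: (0)·x + (20)·y + (0)·1 = 0
Row 2: (14)·x + (24)·y + (42)·1 = 0
Row 3: (-6)·x + (-16)·y + (-18)·1 = 0
Solving gives x = -3, y = 0.
Check: B·(-3, 0, 1) = (9, 0, -3) = -3·(-3, 0, 1).

-3, 0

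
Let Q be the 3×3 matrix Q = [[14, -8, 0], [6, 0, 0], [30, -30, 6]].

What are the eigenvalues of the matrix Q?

6, 6, 8

The characteristic polynomial is p(s) = det(sI - Q).
Cofactor expansion gives p(s) = s^3 - 20s^2 + 132s - 288.
Rational-root test: s = 8 gives p(8) = 0.
Dividing by (s - 8) leaves s^2 - 12s + 36.
The quadratic factor is (s - 6)^2.
Eigenvalues: 6, 6, 8.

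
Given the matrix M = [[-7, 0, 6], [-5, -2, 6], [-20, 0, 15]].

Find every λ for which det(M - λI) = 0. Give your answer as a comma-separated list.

-2, 3, 5

Set up det(sI - M) = 0.
Expanding along the first row, p(s) = s^3 - 6s^2 - s + 30.
Since p(3) = 0, s = 3 is a root.
Dividing by (s - 3) leaves s^2 - 3s - 10.
The quadratic factors as (s + 2)·(s - 5).
Eigenvalues: -2, 3, 5.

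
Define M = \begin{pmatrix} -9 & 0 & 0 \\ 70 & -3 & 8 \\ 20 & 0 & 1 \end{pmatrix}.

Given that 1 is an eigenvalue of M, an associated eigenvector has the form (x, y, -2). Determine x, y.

0, -4

We need (M - 1I)v = 0.
M - 1I = [[-10, 0, 0], [70, -4, 8], [20, 0, 0]].
Row 1: (-10)·x + (0)·y + (0)·-2 = 0
Row 2: (70)·x + (-4)·y + (8)·-2 = 0
Row 3: (20)·x + (0)·y + (0)·-2 = 0
Solving gives x = 0, y = -4.
Check: M·(0, -4, -2) = (0, -4, -2) = 1·(0, -4, -2).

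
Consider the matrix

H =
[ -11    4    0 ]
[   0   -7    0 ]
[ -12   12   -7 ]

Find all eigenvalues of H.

-11, -7, -7

The characteristic polynomial is p(λ) = det(λI - H).
Expanding along the first row, p(λ) = λ^3 + 25λ^2 + 203λ + 539.
Rational-root test: λ = -11 gives p(-11) = 0.
Dividing by (λ + 11) leaves λ^2 + 14λ + 49.
The quadratic factor is (λ + 7)^2.
Eigenvalues: -11, -7, -7.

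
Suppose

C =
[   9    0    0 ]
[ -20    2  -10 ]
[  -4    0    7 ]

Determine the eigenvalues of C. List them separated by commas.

2, 7, 9

The characteristic polynomial is p(s) = det(sI - C).
Cofactor expansion gives p(s) = s^3 - 18s^2 + 95s - 126.
Rational-root test: s = 2 gives p(2) = 0.
Factor out (s - 2): p(s) = (s - 2)·(s^2 - 16s + 63).
The quadratic factors as (s - 7)·(s - 9).
Eigenvalues: 2, 7, 9.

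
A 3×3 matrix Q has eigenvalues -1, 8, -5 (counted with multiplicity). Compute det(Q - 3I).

If Q has eigenvalues -1, 8, -5, then Q - 3I has eigenvalues -4, 5, -8.
det(Q - 3I) = (-4) · (5) · (-8) = 160.

160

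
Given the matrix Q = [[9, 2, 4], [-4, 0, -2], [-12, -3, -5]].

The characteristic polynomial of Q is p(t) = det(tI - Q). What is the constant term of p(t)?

p(t) = t^3 - 4t^2 + 5t - 2.
The constant term is -2.

-2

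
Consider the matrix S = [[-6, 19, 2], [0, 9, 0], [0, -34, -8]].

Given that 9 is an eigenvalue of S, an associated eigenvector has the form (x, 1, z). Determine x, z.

We need (S - 9I)v = 0.
S - 9I = [[-15, 19, 2], [0, 0, 0], [0, -34, -17]].
Row 1: (-15)·x + (19)·1 + (2)·z = 0
Row 2: (0)·x + (0)·1 + (0)·z = 0
Row 3: (0)·x + (-34)·1 + (-17)·z = 0
Solving gives x = 1, z = -2.
Check: S·(1, 1, -2) = (9, 9, -18) = 9·(1, 1, -2).

1, -2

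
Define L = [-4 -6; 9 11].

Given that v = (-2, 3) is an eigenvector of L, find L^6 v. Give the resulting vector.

First find the eigenvalue: Lv = (-10, 15) = 5·(-2, 3), so λ = 5.
Then L^6 v = λ^6·v = 5^6·(-2, 3) = 15625·(-2, 3) = (-31250, 46875).

(-31250, 46875)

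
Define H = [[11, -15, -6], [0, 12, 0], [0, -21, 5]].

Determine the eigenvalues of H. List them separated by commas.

The characteristic polynomial is p(s) = det(sI - H).
Expanding along the first row, p(s) = s^3 - 28s^2 + 247s - 660.
Since p(5) = 0, s = 5 is a root.
Dividing by (s - 5) leaves s^2 - 23s + 132.
The quadratic factors as (s - 11)·(s - 12).
Eigenvalues: 5, 11, 12.

5, 11, 12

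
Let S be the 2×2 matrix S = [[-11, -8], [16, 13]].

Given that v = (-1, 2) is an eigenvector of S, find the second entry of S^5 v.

First find the eigenvalue: Sv = (-5, 10) = 5·(-1, 2), so λ = 5.
Then S^5 v = λ^5·v = 5^5·(-1, 2) = 3125·(-1, 2) = (-3125, 6250).

6250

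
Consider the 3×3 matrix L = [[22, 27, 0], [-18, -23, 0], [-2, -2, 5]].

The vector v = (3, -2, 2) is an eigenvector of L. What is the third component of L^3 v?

128

First find the eigenvalue: Lv = (12, -8, 8) = 4·(3, -2, 2), so λ = 4.
Then L^3 v = λ^3·v = 4^3·(3, -2, 2) = 64·(3, -2, 2) = (192, -128, 128).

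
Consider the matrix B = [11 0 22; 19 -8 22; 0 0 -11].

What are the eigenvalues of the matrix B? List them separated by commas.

The characteristic polynomial is p(s) = det(sI - B).
Expanding the 3×3 determinant: p(s) = s^3 + 8s^2 - 121s - 968.
Rational-root test: s = -11 gives p(-11) = 0.
Dividing by (s + 11) leaves s^2 - 3s - 88.
The quadratic factors as (s + 8)·(s - 11).
Eigenvalues: -11, -8, 11.

-11, -8, 11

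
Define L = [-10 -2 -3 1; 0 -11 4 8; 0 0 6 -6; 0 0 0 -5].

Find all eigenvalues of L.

-11, -10, -5, 6

L is upper triangular, so its eigenvalues are the diagonal entries.
Diagonal: -10, -11, 6, -5.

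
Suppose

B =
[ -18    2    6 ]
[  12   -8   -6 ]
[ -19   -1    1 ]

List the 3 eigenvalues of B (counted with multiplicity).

Compute the characteristic polynomial p(r) = det(rI - B).
Cofactor expansion gives p(r) = r^3 + 25r^2 + 202r + 528.
Since p(-6) = 0, r = -6 is a root.
Dividing by (r + 6) leaves r^2 + 19r + 88.
The quadratic factors as (r + 11)·(r + 8).
Eigenvalues: -11, -8, -6.

-11, -8, -6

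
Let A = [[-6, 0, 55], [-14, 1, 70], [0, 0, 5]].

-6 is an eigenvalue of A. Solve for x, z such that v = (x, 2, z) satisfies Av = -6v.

1, 0

We need (A + 6I)v = 0.
A + 6I = [[0, 0, 55], [-14, 7, 70], [0, 0, 11]].
Row 1: (0)·x + (0)·2 + (55)·z = 0
Row 2: (-14)·x + (7)·2 + (70)·z = 0
Row 3: (0)·x + (0)·2 + (11)·z = 0
Solving gives x = 1, z = 0.
Check: A·(1, 2, 0) = (-6, -12, 0) = -6·(1, 2, 0).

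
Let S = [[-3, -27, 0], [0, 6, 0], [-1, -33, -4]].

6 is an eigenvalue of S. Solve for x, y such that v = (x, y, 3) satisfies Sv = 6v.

We need (S - 6I)v = 0.
S - 6I = [[-9, -27, 0], [0, 0, 0], [-1, -33, -10]].
Row 1: (-9)·x + (-27)·y + (0)·3 = 0
Row 2: (0)·x + (0)·y + (0)·3 = 0
Row 3: (-1)·x + (-33)·y + (-10)·3 = 0
Solving gives x = 3, y = -1.
Check: S·(3, -1, 3) = (18, -6, 18) = 6·(3, -1, 3).

3, -1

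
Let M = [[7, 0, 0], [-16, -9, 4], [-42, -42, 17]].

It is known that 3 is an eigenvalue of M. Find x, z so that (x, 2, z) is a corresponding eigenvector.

0, 6

We need (M - 3I)v = 0.
M - 3I = [[4, 0, 0], [-16, -12, 4], [-42, -42, 14]].
Row 1: (4)·x + (0)·2 + (0)·z = 0
Row 2: (-16)·x + (-12)·2 + (4)·z = 0
Row 3: (-42)·x + (-42)·2 + (14)·z = 0
Solving gives x = 0, z = 6.
Check: M·(0, 2, 6) = (0, 6, 18) = 3·(0, 2, 6).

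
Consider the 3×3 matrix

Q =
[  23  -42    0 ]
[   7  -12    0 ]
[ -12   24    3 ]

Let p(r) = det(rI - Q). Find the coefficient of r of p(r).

p(r) = r^3 - 14r^2 + 51r - 54.
The coefficient of r is 51.

51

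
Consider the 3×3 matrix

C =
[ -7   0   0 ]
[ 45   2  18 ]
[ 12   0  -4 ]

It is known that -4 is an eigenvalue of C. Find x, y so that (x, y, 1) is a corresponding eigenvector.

We need (C + 4I)v = 0.
C + 4I = [[-3, 0, 0], [45, 6, 18], [12, 0, 0]].
Row 1: (-3)·x + (0)·y + (0)·1 = 0
Row 2: (45)·x + (6)·y + (18)·1 = 0
Row 3: (12)·x + (0)·y + (0)·1 = 0
Solving gives x = 0, y = -3.
Check: C·(0, -3, 1) = (0, 12, -4) = -4·(0, -3, 1).

0, -3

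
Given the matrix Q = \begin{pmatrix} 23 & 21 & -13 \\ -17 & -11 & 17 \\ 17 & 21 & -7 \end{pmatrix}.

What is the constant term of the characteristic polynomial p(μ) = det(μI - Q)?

p(0) = det(0·I − Q) = det(−Q) = (−1)^3·det(Q).
det(Q) = -660, so p(0) = 660.

660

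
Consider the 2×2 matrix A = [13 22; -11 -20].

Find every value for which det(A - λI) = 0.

-9, 2

det(A - sI) = (13 - s)(-20 - s) - (22)·(-11) = s^2 + 7s - 18.
This factors as (s + 9)·(s - 2) = 0.
Eigenvalues: -9, 2.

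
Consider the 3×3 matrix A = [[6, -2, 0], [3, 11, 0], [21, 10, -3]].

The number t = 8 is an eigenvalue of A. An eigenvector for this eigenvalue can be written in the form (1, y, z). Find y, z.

-1, 1

We need (A - 8I)v = 0.
A - 8I = [[-2, -2, 0], [3, 3, 0], [21, 10, -11]].
Row 1: (-2)·1 + (-2)·y + (0)·z = 0
Row 2: (3)·1 + (3)·y + (0)·z = 0
Row 3: (21)·1 + (10)·y + (-11)·z = 0
Solving gives y = -1, z = 1.
Check: A·(1, -1, 1) = (8, -8, 8) = 8·(1, -1, 1).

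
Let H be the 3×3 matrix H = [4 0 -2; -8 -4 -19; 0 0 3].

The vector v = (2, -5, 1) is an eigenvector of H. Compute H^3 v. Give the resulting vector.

First find the eigenvalue: Hv = (6, -15, 3) = 3·(2, -5, 1), so λ = 3.
Then H^3 v = λ^3·v = 3^3·(2, -5, 1) = 27·(2, -5, 1) = (54, -135, 27).

(54, -135, 27)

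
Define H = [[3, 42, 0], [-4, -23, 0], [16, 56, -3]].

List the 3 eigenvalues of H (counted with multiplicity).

-11, -9, -3

The characteristic polynomial is p(s) = det(sI - H).
Expanding along the first row, p(s) = s^3 + 23s^2 + 159s + 297.
Since p(-9) = 0, s = -9 is a root.
Dividing by (s + 9) leaves s^2 + 14s + 33.
The quadratic factors as (s + 11)·(s + 3).
Eigenvalues: -11, -9, -3.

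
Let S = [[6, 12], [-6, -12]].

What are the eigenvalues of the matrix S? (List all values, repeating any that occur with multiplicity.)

-6, 0

det(S - λI) = (6 - λ)(-12 - λ) - (12)·(-6) = λ^2 + 6λ.
This factors as (λ + 6)·λ = 0.
Eigenvalues: -6, 0.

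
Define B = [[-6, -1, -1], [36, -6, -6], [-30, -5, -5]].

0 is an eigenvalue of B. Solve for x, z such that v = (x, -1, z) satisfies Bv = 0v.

We need (B)v = 0.
B = [[-6, -1, -1], [36, -6, -6], [-30, -5, -5]].
Row 1: (-6)·x + (-1)·-1 + (-1)·z = 0
Row 2: (36)·x + (-6)·-1 + (-6)·z = 0
Row 3: (-30)·x + (-5)·-1 + (-5)·z = 0
Solving gives x = 0, z = 1.
Check: B·(0, -1, 1) = (0, 0, 0) = 0·(0, -1, 1).

0, 1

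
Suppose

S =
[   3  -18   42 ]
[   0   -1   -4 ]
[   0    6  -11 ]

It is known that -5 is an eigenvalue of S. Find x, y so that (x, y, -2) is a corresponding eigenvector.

We need (S + 5I)v = 0.
S + 5I = [[8, -18, 42], [0, 4, -4], [0, 6, -6]].
Row 1: (8)·x + (-18)·y + (42)·-2 = 0
Row 2: (0)·x + (4)·y + (-4)·-2 = 0
Row 3: (0)·x + (6)·y + (-6)·-2 = 0
Solving gives x = 6, y = -2.
Check: S·(6, -2, -2) = (-30, 10, 10) = -5·(6, -2, -2).

6, -2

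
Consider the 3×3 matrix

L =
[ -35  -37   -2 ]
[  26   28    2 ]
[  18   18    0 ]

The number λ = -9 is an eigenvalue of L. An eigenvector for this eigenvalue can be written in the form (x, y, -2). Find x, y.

We need (L + 9I)v = 0.
L + 9I = [[-26, -37, -2], [26, 37, 2], [18, 18, 9]].
Row 1: (-26)·x + (-37)·y + (-2)·-2 = 0
Row 2: (26)·x + (37)·y + (2)·-2 = 0
Row 3: (18)·x + (18)·y + (9)·-2 = 0
Solving gives x = 3, y = -2.
Check: L·(3, -2, -2) = (-27, 18, 18) = -9·(3, -2, -2).

3, -2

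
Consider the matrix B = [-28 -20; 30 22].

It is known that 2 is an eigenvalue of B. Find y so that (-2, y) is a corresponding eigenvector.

We need (B - 2I)v = 0.
B - 2I = [[-30, -20], [30, 20]].
Row 1: (-30)·-2 + (-20)·y = 0
Row 2: (30)·-2 + (20)·y = 0
Solving gives y = 3.
Check: B·(-2, 3) = (-4, 6) = 2·(-2, 3).

3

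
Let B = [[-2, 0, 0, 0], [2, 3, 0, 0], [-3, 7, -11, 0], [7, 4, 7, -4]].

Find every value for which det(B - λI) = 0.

B is lower triangular, so its eigenvalues are the diagonal entries.
Diagonal: -2, 3, -11, -4.

-11, -4, -2, 3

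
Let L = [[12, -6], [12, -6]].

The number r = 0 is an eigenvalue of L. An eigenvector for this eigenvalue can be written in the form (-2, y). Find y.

We need (L)v = 0.
L = [[12, -6], [12, -6]].
Row 1: (12)·-2 + (-6)·y = 0
Row 2: (12)·-2 + (-6)·y = 0
Solving gives y = -4.
Check: L·(-2, -4) = (0, 0) = 0·(-2, -4).

-4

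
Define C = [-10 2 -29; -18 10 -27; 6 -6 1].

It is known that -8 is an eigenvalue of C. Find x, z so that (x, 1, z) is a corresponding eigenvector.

1, 0

We need (C + 8I)v = 0.
C + 8I = [[-2, 2, -29], [-18, 18, -27], [6, -6, 9]].
Row 1: (-2)·x + (2)·1 + (-29)·z = 0
Row 2: (-18)·x + (18)·1 + (-27)·z = 0
Row 3: (6)·x + (-6)·1 + (9)·z = 0
Solving gives x = 1, z = 0.
Check: C·(1, 1, 0) = (-8, -8, 0) = -8·(1, 1, 0).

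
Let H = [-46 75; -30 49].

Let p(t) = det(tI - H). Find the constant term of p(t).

p(t) = t^2 - 3t - 4.
The constant term is -4.

-4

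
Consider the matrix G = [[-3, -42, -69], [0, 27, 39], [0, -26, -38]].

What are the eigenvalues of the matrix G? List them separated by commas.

-12, -3, 1

Set up det(rI - G) = 0.
Expanding the 3×3 determinant: p(r) = r^3 + 14r^2 + 21r - 36.
Since p(1) = 0, r = 1 is a root.
Factor out (r - 1): p(r) = (r - 1)·(r^2 + 15r + 36).
The quadratic factors as (r + 12)·(r + 3).
Eigenvalues: -12, -3, 1.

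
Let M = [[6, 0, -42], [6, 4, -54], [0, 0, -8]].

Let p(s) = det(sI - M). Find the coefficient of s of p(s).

p(s) = s^3 - 2s^2 - 56s + 192.
The coefficient of s is -56.

-56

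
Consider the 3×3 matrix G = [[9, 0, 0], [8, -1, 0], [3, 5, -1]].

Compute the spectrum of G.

G is lower triangular, so its eigenvalues are the diagonal entries.
Diagonal: 9, -1, -1.

-1, -1, 9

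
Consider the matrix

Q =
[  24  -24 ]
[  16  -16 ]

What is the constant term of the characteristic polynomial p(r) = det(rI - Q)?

0

p(0) = det(0·I − Q) = det(−Q) = (−1)^2·det(Q).
det(Q) = 0, so p(0) = 0.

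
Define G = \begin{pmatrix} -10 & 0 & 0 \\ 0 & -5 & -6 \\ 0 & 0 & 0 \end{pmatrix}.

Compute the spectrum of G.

G is upper triangular, so its eigenvalues are the diagonal entries.
Diagonal: -10, -5, 0.

-10, -5, 0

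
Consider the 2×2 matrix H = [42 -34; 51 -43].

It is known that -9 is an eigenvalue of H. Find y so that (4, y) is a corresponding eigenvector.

We need (H + 9I)v = 0.
H + 9I = [[51, -34], [51, -34]].
Row 1: (51)·4 + (-34)·y = 0
Row 2: (51)·4 + (-34)·y = 0
Solving gives y = 6.
Check: H·(4, 6) = (-36, -54) = -9·(4, 6).

6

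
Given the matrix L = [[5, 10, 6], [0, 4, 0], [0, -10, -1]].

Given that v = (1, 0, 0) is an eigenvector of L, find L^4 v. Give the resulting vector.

First find the eigenvalue: Lv = (5, 0, 0) = 5·(1, 0, 0), so λ = 5.
Then L^4 v = λ^4·v = 5^4·(1, 0, 0) = 625·(1, 0, 0) = (625, 0, 0).

(625, 0, 0)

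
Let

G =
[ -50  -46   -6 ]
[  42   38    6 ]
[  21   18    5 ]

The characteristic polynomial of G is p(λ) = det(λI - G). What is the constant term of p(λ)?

p(λ) = λ^3 + 7λ^2 - 10λ - 16.
The constant term is -16.

-16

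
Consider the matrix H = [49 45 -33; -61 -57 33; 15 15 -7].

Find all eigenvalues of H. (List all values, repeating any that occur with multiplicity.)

Compute the characteristic polynomial p(t) = det(tI - H).
Expanding the 3×3 determinant: p(t) = t^3 + 15t^2 + 8t - 336.
Rational-root test: t = 4 gives p(4) = 0.
Factor out (t - 4): p(t) = (t - 4)·(t^2 + 19t + 84).
The quadratic factors as (t + 12)·(t + 7).
Eigenvalues: -12, -7, 4.

-12, -7, 4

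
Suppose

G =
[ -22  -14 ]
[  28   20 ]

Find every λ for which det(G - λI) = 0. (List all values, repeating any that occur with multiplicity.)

det(G - μI) = (-22 - μ)(20 - μ) - (-14)·(28) = μ^2 + 2μ - 48.
This factors as (μ + 8)·(μ - 6) = 0.
Eigenvalues: -8, 6.

-8, 6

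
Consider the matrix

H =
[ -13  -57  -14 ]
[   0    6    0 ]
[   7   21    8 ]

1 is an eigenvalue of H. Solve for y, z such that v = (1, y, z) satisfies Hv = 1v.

We need (H - 1I)v = 0.
H - 1I = [[-14, -57, -14], [0, 5, 0], [7, 21, 7]].
Row 1: (-14)·1 + (-57)·y + (-14)·z = 0
Row 2: (0)·1 + (5)·y + (0)·z = 0
Row 3: (7)·1 + (21)·y + (7)·z = 0
Solving gives y = 0, z = -1.
Check: H·(1, 0, -1) = (1, 0, -1) = 1·(1, 0, -1).

0, -1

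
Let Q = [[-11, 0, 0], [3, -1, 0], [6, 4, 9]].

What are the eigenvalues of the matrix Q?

Q is lower triangular, so its eigenvalues are the diagonal entries.
Diagonal: -11, -1, 9.

-11, -1, 9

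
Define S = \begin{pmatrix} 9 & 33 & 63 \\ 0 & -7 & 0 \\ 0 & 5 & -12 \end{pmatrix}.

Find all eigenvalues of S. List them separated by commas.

Compute the characteristic polynomial p(λ) = det(λI - S).
Cofactor expansion gives p(λ) = λ^3 + 10λ^2 - 87λ - 756.
Since p(9) = 0, λ = 9 is a root.
Dividing by (λ - 9) leaves λ^2 + 19λ + 84.
The quadratic factors as (λ + 12)·(λ + 7).
Eigenvalues: -12, -7, 9.

-12, -7, 9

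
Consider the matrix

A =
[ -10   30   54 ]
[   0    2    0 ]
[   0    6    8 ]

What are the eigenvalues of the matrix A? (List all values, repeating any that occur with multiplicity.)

-10, 2, 8

Compute the characteristic polynomial p(λ) = det(λI - A).
Expanding the 3×3 determinant: p(λ) = λ^3 - 84λ + 160.
Rational-root test: λ = 2 gives p(2) = 0.
Dividing by (λ - 2) leaves λ^2 + 2λ - 80.
The quadratic factors as (λ + 10)·(λ - 8).
Eigenvalues: -10, 2, 8.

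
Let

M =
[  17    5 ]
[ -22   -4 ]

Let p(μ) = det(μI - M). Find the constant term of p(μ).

42

p(μ) = μ^2 - 13μ + 42.
The constant term is 42.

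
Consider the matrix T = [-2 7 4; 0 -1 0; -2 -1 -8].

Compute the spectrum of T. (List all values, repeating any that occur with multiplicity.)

Set up det(rI - T) = 0.
Expanding along the first row, p(r) = r^3 + 11r^2 + 34r + 24.
Since p(-4) = 0, r = -4 is a root.
Dividing by (r + 4) leaves r^2 + 7r + 6.
The quadratic factors as (r + 6)·(r + 1).
Eigenvalues: -6, -4, -1.

-6, -4, -1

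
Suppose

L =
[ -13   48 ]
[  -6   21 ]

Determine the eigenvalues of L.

3, 5

det(L - μI) = (-13 - μ)(21 - μ) - (48)·(-6) = μ^2 - 8μ + 15.
This factors as (μ - 3)·(μ - 5) = 0.
Eigenvalues: 3, 5.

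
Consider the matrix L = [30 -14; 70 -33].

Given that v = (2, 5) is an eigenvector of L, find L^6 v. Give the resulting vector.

(31250, 78125)

First find the eigenvalue: Lv = (-10, -25) = -5·(2, 5), so λ = -5.
Then L^6 v = λ^6·v = (-5)^6·(2, 5) = 15625·(2, 5) = (31250, 78125).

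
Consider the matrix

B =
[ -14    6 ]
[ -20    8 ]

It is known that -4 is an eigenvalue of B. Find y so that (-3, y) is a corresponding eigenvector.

We need (B + 4I)v = 0.
B + 4I = [[-10, 6], [-20, 12]].
Row 1: (-10)·-3 + (6)·y = 0
Row 2: (-20)·-3 + (12)·y = 0
Solving gives y = -5.
Check: B·(-3, -5) = (12, 20) = -4·(-3, -5).

-5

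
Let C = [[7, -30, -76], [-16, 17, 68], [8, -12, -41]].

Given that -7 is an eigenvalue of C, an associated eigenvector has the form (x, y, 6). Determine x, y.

We need (C + 7I)v = 0.
C + 7I = [[14, -30, -76], [-16, 24, 68], [8, -12, -34]].
Row 1: (14)·x + (-30)·y + (-76)·6 = 0
Row 2: (-16)·x + (24)·y + (68)·6 = 0
Row 3: (8)·x + (-12)·y + (-34)·6 = 0
Solving gives x = 9, y = -11.
Check: C·(9, -11, 6) = (-63, 77, -42) = -7·(9, -11, 6).

9, -11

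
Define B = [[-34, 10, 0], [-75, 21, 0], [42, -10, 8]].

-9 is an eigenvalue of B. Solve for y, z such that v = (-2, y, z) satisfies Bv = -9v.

We need (B + 9I)v = 0.
B + 9I = [[-25, 10, 0], [-75, 30, 0], [42, -10, 17]].
Row 1: (-25)·-2 + (10)·y + (0)·z = 0
Row 2: (-75)·-2 + (30)·y + (0)·z = 0
Row 3: (42)·-2 + (-10)·y + (17)·z = 0
Solving gives y = -5, z = 2.
Check: B·(-2, -5, 2) = (18, 45, -18) = -9·(-2, -5, 2).

-5, 2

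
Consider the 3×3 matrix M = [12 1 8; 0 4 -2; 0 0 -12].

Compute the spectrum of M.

-12, 4, 12

M is upper triangular, so its eigenvalues are the diagonal entries.
Diagonal: 12, 4, -12.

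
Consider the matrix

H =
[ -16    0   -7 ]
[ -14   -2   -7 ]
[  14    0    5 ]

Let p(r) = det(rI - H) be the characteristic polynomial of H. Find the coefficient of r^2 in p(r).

The coefficient of r^2 of det(rI - H) is −trace(H).
trace(H) = (-16) + (-2) + (5) = -13, so the coefficient is 13.

13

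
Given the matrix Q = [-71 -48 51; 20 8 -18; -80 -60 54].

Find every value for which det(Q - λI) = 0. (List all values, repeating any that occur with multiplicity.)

Set up det(rI - Q) = 0.
Cofactor expansion gives p(r) = r^3 + 9r^2 - 10r - 168.
Try r = 4: p(4) = 0, so 4 is a root.
Factor out (r - 4): p(r) = (r - 4)·(r^2 + 13r + 42).
The quadratic factors as (r + 7)·(r + 6).
Eigenvalues: -7, -6, 4.

-7, -6, 4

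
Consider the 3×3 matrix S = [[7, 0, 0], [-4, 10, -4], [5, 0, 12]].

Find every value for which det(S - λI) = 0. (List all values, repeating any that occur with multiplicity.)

Set up det(μI - S) = 0.
Cofactor expansion gives p(μ) = μ^3 - 29μ^2 + 274μ - 840.
Rational-root test: μ = 7 gives p(7) = 0.
Dividing by (μ - 7) leaves μ^2 - 22μ + 120.
The quadratic factors as (μ - 10)·(μ - 12).
Eigenvalues: 7, 10, 12.

7, 10, 12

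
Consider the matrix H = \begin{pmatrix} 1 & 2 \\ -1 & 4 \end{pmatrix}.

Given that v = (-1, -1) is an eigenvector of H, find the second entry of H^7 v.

-2187

First find the eigenvalue: Hv = (-3, -3) = 3·(-1, -1), so λ = 3.
Then H^7 v = λ^7·v = 3^7·(-1, -1) = 2187·(-1, -1) = (-2187, -2187).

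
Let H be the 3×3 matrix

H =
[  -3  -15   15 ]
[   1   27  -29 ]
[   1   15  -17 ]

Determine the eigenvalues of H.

The characteristic polynomial is p(λ) = det(λI - H).
Cofactor expansion gives p(λ) = λ^3 - 7λ^2 - 54λ - 72.
Since p(-2) = 0, λ = -2 is a root.
Dividing by (λ + 2) leaves λ^2 - 9λ - 36.
The quadratic factors as (λ + 3)·(λ - 12).
Eigenvalues: -3, -2, 12.

-3, -2, 12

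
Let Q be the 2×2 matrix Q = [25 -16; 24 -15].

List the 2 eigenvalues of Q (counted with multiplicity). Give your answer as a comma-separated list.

det(Q - λI) = (25 - λ)(-15 - λ) - (-16)·(24) = λ^2 - 10λ + 9.
This factors as (λ - 1)·(λ - 9) = 0.
Eigenvalues: 1, 9.

1, 9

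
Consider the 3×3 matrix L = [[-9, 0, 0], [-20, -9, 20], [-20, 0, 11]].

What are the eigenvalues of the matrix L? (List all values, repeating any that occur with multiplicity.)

Set up det(μI - L) = 0.
Expanding the 3×3 determinant: p(μ) = μ^3 + 7μ^2 - 117μ - 891.
Rational-root test: μ = -9 gives p(-9) = 0.
Dividing by (μ + 9) leaves μ^2 - 2μ - 99.
The quadratic factors as (μ + 9)·(μ - 11).
Eigenvalues: -9, -9, 11.

-9, -9, 11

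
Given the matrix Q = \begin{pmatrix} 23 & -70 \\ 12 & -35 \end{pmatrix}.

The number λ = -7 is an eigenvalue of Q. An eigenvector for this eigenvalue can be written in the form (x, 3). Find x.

7

We need (Q + 7I)v = 0.
Q + 7I = [[30, -70], [12, -28]].
Row 1: (30)·x + (-70)·3 = 0
Row 2: (12)·x + (-28)·3 = 0
Solving gives x = 7.
Check: Q·(7, 3) = (-49, -21) = -7·(7, 3).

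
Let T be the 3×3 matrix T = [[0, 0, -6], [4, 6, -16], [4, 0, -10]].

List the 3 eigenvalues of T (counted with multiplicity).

The characteristic polynomial is p(lambda) = det(lambda·I - T).
Expanding the 3×3 determinant: p(lambda) = lambda^3 + 4·lambda^2 - 36·lambda - 144.
Try lambda = 6: p(6) = 0, so 6 is a root.
Factor out (lambda - 6): p(lambda) = (lambda - 6)·(lambda^2 + 10·lambda + 24).
The quadratic factors as (lambda + 6)·(lambda + 4).
Eigenvalues: -6, -4, 6.

-6, -4, 6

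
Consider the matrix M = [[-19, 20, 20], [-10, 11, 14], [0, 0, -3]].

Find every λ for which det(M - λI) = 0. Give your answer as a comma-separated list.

-9, -3, 1

Set up det(lambda·I - M) = 0.
Expanding along the first row, p(lambda) = lambda^3 + 11·lambda^2 + 15·lambda - 27.
Try lambda = 1: p(1) = 0, so 1 is a root.
Factor out (lambda - 1): p(lambda) = (lambda - 1)·(lambda^2 + 12·lambda + 27).
The quadratic factors as (lambda + 9)·(lambda + 3).
Eigenvalues: -9, -3, 1.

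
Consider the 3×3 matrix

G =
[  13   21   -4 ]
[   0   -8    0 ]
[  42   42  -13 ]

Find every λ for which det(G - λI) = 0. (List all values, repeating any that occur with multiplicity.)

The characteristic polynomial is p(t) = det(tI - G).
Expanding along the first row, p(t) = t^3 + 8t^2 - t - 8.
Rational-root test: t = -1 gives p(-1) = 0.
Dividing by (t + 1) leaves t^2 + 7t - 8.
The quadratic factors as (t + 8)·(t - 1).
Eigenvalues: -8, -1, 1.

-8, -1, 1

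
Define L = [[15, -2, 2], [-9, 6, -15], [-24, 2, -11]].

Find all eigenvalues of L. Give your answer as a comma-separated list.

-9, 9, 10

Compute the characteristic polynomial p(lambda) = det(lambda·I - L).
Expanding along the first row, p(lambda) = lambda^3 - 10·lambda^2 - 81·lambda + 810.
Since p(-9) = 0, lambda = -9 is a root.
Factor out (lambda + 9): p(lambda) = (lambda + 9)·(lambda^2 - 19·lambda + 90).
The quadratic factors as (lambda - 9)·(lambda - 10).
Eigenvalues: -9, 9, 10.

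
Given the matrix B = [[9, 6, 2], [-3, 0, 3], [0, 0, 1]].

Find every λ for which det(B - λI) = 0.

Set up det(μI - B) = 0.
Cofactor expansion gives p(μ) = μ^3 - 10μ^2 + 27μ - 18.
Try μ = 1: p(1) = 0, so 1 is a root.
Factor out (μ - 1): p(μ) = (μ - 1)·(μ^2 - 9μ + 18).
The quadratic factors as (μ - 3)·(μ - 6).
Eigenvalues: 1, 3, 6.

1, 3, 6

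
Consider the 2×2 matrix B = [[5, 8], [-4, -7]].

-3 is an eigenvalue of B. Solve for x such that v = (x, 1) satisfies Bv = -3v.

We need (B + 3I)v = 0.
B + 3I = [[8, 8], [-4, -4]].
Row 1: (8)·x + (8)·1 = 0
Row 2: (-4)·x + (-4)·1 = 0
Solving gives x = -1.
Check: B·(-1, 1) = (3, -3) = -3·(-1, 1).

-1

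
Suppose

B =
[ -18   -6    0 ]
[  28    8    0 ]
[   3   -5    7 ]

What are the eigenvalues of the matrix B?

Set up det(lambda·I - B) = 0.
Cofactor expansion gives p(lambda) = lambda^3 + 3·lambda^2 - 46·lambda - 168.
Rational-root test: lambda = -4 gives p(-4) = 0.
Dividing by (lambda + 4) leaves lambda^2 - lambda - 42.
The quadratic factors as (lambda + 6)·(lambda - 7).
Eigenvalues: -6, -4, 7.

-6, -4, 7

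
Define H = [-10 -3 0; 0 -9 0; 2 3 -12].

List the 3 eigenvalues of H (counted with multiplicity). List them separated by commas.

-12, -10, -9

Compute the characteristic polynomial p(r) = det(rI - H).
Expanding the 3×3 determinant: p(r) = r^3 + 31r^2 + 318r + 1080.
Since p(-12) = 0, r = -12 is a root.
Dividing by (r + 12) leaves r^2 + 19r + 90.
The quadratic factors as (r + 10)·(r + 9).
Eigenvalues: -12, -10, -9.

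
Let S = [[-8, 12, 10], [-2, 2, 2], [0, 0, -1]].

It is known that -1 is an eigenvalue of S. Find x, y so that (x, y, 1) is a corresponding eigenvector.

-2, -2

We need (S + 1I)v = 0.
S + 1I = [[-7, 12, 10], [-2, 3, 2], [0, 0, 0]].
Row 1: (-7)·x + (12)·y + (10)·1 = 0
Row 2: (-2)·x + (3)·y + (2)·1 = 0
Row 3: (0)·x + (0)·y + (0)·1 = 0
Solving gives x = -2, y = -2.
Check: S·(-2, -2, 1) = (2, 2, -1) = -1·(-2, -2, 1).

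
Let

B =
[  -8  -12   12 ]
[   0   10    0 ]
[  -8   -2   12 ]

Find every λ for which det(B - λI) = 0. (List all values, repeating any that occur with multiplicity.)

Compute the characteristic polynomial p(s) = det(sI - B).
Expanding along the first row, p(s) = s^3 - 14s^2 + 40s.
Since p(0) = 0, s = 0 is a root.
Dividing by s leaves s^2 - 14s + 40.
The quadratic factors as (s - 4)·(s - 10).
Eigenvalues: 0, 4, 10.

0, 4, 10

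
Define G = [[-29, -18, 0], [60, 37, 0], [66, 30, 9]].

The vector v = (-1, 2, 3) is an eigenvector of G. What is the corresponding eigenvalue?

7

Compute Gv: G·(-1, 2, 3) = (-7, 14, 21).
Since Gv = λv, compare component 1: -7 = λ·-1, so λ = 7.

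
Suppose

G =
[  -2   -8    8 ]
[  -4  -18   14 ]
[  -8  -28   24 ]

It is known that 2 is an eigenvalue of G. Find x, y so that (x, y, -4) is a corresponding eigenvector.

-4, -2

We need (G - 2I)v = 0.
G - 2I = [[-4, -8, 8], [-4, -20, 14], [-8, -28, 22]].
Row 1: (-4)·x + (-8)·y + (8)·-4 = 0
Row 2: (-4)·x + (-20)·y + (14)·-4 = 0
Row 3: (-8)·x + (-28)·y + (22)·-4 = 0
Solving gives x = -4, y = -2.
Check: G·(-4, -2, -4) = (-8, -4, -8) = 2·(-4, -2, -4).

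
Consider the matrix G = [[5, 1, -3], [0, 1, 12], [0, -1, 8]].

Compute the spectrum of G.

Compute the characteristic polynomial p(lambda) = det(lambda·I - G).
Expanding the 3×3 determinant: p(lambda) = lambda^3 - 14·lambda^2 + 65·lambda - 100.
Rational-root test: lambda = 4 gives p(4) = 0.
Dividing by (lambda - 4) leaves lambda^2 - 10·lambda + 25.
The quadratic factor is (lambda - 5)^2.
Eigenvalues: 4, 5, 5.

4, 5, 5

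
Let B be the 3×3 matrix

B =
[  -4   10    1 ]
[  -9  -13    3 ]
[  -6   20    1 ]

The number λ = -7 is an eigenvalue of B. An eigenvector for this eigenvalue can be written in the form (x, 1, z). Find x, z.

We need (B + 7I)v = 0.
B + 7I = [[3, 10, 1], [-9, -6, 3], [-6, 20, 8]].
Row 1: (3)·x + (10)·1 + (1)·z = 0
Row 2: (-9)·x + (-6)·1 + (3)·z = 0
Row 3: (-6)·x + (20)·1 + (8)·z = 0
Solving gives x = -2, z = -4.
Check: B·(-2, 1, -4) = (14, -7, 28) = -7·(-2, 1, -4).

-2, -4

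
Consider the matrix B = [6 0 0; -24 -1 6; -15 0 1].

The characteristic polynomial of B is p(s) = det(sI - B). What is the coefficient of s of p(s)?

p(s) = s^3 - 6s^2 - s + 6.
The coefficient of s is -1.

-1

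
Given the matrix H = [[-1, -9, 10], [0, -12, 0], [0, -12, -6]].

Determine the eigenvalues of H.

-12, -6, -1

Compute the characteristic polynomial p(λ) = det(λI - H).
Expanding along the first row, p(λ) = λ^3 + 19λ^2 + 90λ + 72.
Try λ = -1: p(-1) = 0, so -1 is a root.
Dividing by (λ + 1) leaves λ^2 + 18λ + 72.
The quadratic factors as (λ + 12)·(λ + 6).
Eigenvalues: -12, -6, -1.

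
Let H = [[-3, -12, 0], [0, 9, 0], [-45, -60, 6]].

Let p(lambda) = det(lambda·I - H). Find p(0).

p(0) = det(0·I − H) = det(−H) = (−1)^3·det(H).
det(H) = -162, so p(0) = 162.

162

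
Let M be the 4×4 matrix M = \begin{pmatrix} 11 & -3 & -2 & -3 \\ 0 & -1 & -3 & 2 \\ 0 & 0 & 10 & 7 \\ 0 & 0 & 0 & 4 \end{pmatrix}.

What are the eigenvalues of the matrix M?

-1, 4, 10, 11

M is upper triangular, so its eigenvalues are the diagonal entries.
Diagonal: 11, -1, 10, 4.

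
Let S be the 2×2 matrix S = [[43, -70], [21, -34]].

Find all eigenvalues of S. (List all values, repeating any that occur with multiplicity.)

det(S - λI) = (43 - λ)(-34 - λ) - (-70)·(21) = λ^2 - 9λ + 8.
This factors as (λ - 1)·(λ - 8) = 0.
Eigenvalues: 1, 8.

1, 8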